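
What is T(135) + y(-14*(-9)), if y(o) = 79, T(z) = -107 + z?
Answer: 107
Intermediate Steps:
T(135) + y(-14*(-9)) = (-107 + 135) + 79 = 28 + 79 = 107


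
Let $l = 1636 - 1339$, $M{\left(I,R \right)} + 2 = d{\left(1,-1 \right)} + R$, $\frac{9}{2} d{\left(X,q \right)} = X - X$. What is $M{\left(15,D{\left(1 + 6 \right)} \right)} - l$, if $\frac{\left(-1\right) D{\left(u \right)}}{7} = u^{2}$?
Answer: $-642$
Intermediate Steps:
$d{\left(X,q \right)} = 0$ ($d{\left(X,q \right)} = \frac{2 \left(X - X\right)}{9} = \frac{2}{9} \cdot 0 = 0$)
$D{\left(u \right)} = - 7 u^{2}$
$M{\left(I,R \right)} = -2 + R$ ($M{\left(I,R \right)} = -2 + \left(0 + R\right) = -2 + R$)
$l = 297$
$M{\left(15,D{\left(1 + 6 \right)} \right)} - l = \left(-2 - 7 \left(1 + 6\right)^{2}\right) - 297 = \left(-2 - 7 \cdot 7^{2}\right) - 297 = \left(-2 - 343\right) - 297 = -345 - 297 = -642$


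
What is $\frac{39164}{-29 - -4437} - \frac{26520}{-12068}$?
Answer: $\frac{36845707}{3324734} \approx 11.082$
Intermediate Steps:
$\frac{39164}{-29 - -4437} - \frac{26520}{-12068} = \frac{39164}{-29 + 4437} - - \frac{6630}{3017} = \frac{39164}{4408} + \frac{6630}{3017} = 39164 \cdot \frac{1}{4408} + \frac{6630}{3017} = \frac{9791}{1102} + \frac{6630}{3017} = \frac{36845707}{3324734}$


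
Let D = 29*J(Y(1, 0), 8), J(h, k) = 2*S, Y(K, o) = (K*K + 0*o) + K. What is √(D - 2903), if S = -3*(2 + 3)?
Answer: 7*I*√77 ≈ 61.425*I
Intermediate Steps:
S = -15 (S = -3*5 = -15)
Y(K, o) = K + K² (Y(K, o) = (K² + 0) + K = K² + K = K + K²)
J(h, k) = -30 (J(h, k) = 2*(-15) = -30)
D = -870 (D = 29*(-30) = -870)
√(D - 2903) = √(-870 - 2903) = √(-3773) = 7*I*√77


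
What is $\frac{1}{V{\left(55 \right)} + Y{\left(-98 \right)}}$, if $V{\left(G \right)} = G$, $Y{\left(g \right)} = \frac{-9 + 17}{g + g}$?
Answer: $\frac{49}{2693} \approx 0.018195$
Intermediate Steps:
$Y{\left(g \right)} = \frac{4}{g}$ ($Y{\left(g \right)} = \frac{8}{2 g} = 8 \frac{1}{2 g} = \frac{4}{g}$)
$\frac{1}{V{\left(55 \right)} + Y{\left(-98 \right)}} = \frac{1}{55 + \frac{4}{-98}} = \frac{1}{55 + 4 \left(- \frac{1}{98}\right)} = \frac{1}{55 - \frac{2}{49}} = \frac{1}{\frac{2693}{49}} = \frac{49}{2693}$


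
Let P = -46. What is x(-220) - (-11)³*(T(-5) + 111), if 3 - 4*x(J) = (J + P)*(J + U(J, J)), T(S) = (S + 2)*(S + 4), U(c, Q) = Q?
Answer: 489899/4 ≈ 1.2247e+5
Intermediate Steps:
T(S) = (2 + S)*(4 + S)
x(J) = ¾ - J*(-46 + J)/2 (x(J) = ¾ - (J - 46)*(J + J)/4 = ¾ - (-46 + J)*2*J/4 = ¾ - J*(-46 + J)/2)
x(-220) - (-11)³*(T(-5) + 111) = (¾ + 23*(-220) - ½*(-220)²) - (-11)³*((8 + (-5)² + 6*(-5)) + 111) = (¾ - 5060 - ½*48400) - (-1331)*((8 + 25 - 30) + 111) = (¾ - 5060 - 24200) - (-1331)*(3 + 111) = -117037/4 - (-1331)*114 = -117037/4 - 1*(-151734) = -117037/4 + 151734 = 489899/4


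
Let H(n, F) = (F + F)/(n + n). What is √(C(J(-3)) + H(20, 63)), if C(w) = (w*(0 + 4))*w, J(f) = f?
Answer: 3*√435/10 ≈ 6.2570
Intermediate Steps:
H(n, F) = F/n (H(n, F) = (2*F)/((2*n)) = (2*F)*(1/(2*n)) = F/n)
C(w) = 4*w² (C(w) = (w*4)*w = (4*w)*w = 4*w²)
√(C(J(-3)) + H(20, 63)) = √(4*(-3)² + 63/20) = √(4*9 + 63*(1/20)) = √(36 + 63/20) = √(783/20) = 3*√435/10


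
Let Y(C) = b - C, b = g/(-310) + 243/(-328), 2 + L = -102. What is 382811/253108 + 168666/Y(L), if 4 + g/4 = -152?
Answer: 2172444712438661/1354641862348 ≈ 1603.7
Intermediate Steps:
g = -624 (g = -16 + 4*(-152) = -16 - 608 = -624)
L = -104 (L = -2 - 102 = -104)
b = 64671/50840 (b = -624/(-310) + 243/(-328) = -624*(-1/310) + 243*(-1/328) = 312/155 - 243/328 = 64671/50840 ≈ 1.2720)
Y(C) = 64671/50840 - C
382811/253108 + 168666/Y(L) = 382811/253108 + 168666/(64671/50840 - 1*(-104)) = 382811*(1/253108) + 168666/(64671/50840 + 104) = 382811/253108 + 168666/(5352031/50840) = 382811/253108 + 168666*(50840/5352031) = 382811/253108 + 8574979440/5352031 = 2172444712438661/1354641862348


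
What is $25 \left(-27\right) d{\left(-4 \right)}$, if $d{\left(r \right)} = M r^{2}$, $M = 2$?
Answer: $-21600$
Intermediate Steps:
$d{\left(r \right)} = 2 r^{2}$
$25 \left(-27\right) d{\left(-4 \right)} = 25 \left(-27\right) 2 \left(-4\right)^{2} = - 675 \cdot 2 \cdot 16 = \left(-675\right) 32 = -21600$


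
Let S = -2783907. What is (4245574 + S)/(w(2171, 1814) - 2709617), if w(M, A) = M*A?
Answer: 1461667/1228577 ≈ 1.1897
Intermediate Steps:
w(M, A) = A*M
(4245574 + S)/(w(2171, 1814) - 2709617) = (4245574 - 2783907)/(1814*2171 - 2709617) = 1461667/(3938194 - 2709617) = 1461667/1228577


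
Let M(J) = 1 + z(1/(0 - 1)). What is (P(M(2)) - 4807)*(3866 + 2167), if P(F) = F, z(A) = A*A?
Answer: -28988565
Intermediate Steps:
z(A) = A²
M(J) = 2 (M(J) = 1 + (1/(0 - 1))² = 1 + (1/(-1))² = 1 + (-1)² = 1 + 1 = 2)
(P(M(2)) - 4807)*(3866 + 2167) = (2 - 4807)*(3866 + 2167) = -4805*6033 = -28988565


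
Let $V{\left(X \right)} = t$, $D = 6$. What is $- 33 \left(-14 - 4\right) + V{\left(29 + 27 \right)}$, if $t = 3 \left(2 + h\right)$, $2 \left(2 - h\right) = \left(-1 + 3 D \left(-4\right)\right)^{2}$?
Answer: $- \frac{14775}{2} \approx -7387.5$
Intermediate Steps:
$h = - \frac{5325}{2}$ ($h = 2 - \frac{\left(-1 + 3 \cdot 6 \left(-4\right)\right)^{2}}{2} = 2 - \frac{\left(-1 + 18 \left(-4\right)\right)^{2}}{2} = 2 - \frac{\left(-1 - 72\right)^{2}}{2} = 2 - \frac{\left(-73\right)^{2}}{2} = 2 - \frac{5329}{2} = - \frac{5325}{2} \approx -2662.5$)
$t = - \frac{15963}{2}$ ($t = 3 \left(2 - \frac{5325}{2}\right) = 3 \left(- \frac{5321}{2}\right) = - \frac{15963}{2} \approx -7981.5$)
$V{\left(X \right)} = - \frac{15963}{2}$
$- 33 \left(-14 - 4\right) + V{\left(29 + 27 \right)} = - 33 \left(-14 - 4\right) - \frac{15963}{2} = \left(-33\right) \left(-18\right) - \frac{15963}{2} = 594 - \frac{15963}{2} = - \frac{14775}{2}$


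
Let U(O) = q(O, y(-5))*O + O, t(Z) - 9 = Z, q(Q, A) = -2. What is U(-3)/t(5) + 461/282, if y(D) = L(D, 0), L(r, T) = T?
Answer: 1825/987 ≈ 1.8490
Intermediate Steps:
y(D) = 0
t(Z) = 9 + Z
U(O) = -O (U(O) = -2*O + O = -O)
U(-3)/t(5) + 461/282 = (-1*(-3))/(9 + 5) + 461/282 = 3/14 + 461*(1/282) = 3*(1/14) + 461/282 = 3/14 + 461/282 = 1825/987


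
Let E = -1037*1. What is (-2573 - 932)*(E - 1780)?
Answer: 9873585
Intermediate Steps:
E = -1037
(-2573 - 932)*(E - 1780) = (-2573 - 932)*(-1037 - 1780) = -3505*(-2817) = 9873585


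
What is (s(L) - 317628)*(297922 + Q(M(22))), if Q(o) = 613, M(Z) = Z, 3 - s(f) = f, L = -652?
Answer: -94627534555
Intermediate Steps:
s(f) = 3 - f
(s(L) - 317628)*(297922 + Q(M(22))) = ((3 - 1*(-652)) - 317628)*(297922 + 613) = ((3 + 652) - 317628)*298535 = (655 - 317628)*298535 = -316973*298535 = -94627534555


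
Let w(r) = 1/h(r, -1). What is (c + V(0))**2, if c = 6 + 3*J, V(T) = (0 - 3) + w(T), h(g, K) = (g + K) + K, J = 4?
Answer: 841/4 ≈ 210.25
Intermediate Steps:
h(g, K) = g + 2*K (h(g, K) = (K + g) + K = g + 2*K)
w(r) = 1/(-2 + r) (w(r) = 1/(r + 2*(-1)) = 1/(r - 2) = 1/(-2 + r))
V(T) = -3 + 1/(-2 + T) (V(T) = (0 - 3) + 1/(-2 + T) = -3 + 1/(-2 + T))
c = 18 (c = 6 + 3*4 = 6 + 12 = 18)
(c + V(0))**2 = (18 + (7 - 3*0)/(-2 + 0))**2 = (18 + (7 + 0)/(-2))**2 = (18 - 1/2*7)**2 = (18 - 7/2)**2 = (29/2)**2 = 841/4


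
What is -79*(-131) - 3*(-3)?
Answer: 10358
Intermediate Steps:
-79*(-131) - 3*(-3) = 10349 + 9 = 10358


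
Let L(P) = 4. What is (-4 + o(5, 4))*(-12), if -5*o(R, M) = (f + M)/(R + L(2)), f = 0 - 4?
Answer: 48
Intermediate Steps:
f = -4
o(R, M) = -(-4 + M)/(5*(4 + R)) (o(R, M) = -(-4 + M)/(5*(R + 4)) = -(-4 + M)/(5*(4 + R)))
(-4 + o(5, 4))*(-12) = (-4 + (4 - 1*4)/(5*(4 + 5)))*(-12) = (-4 + (⅕)*(4 - 4)/9)*(-12) = (-4 + (⅕)*(⅑)*0)*(-12) = (-4 + 0)*(-12) = -4*(-12) = 48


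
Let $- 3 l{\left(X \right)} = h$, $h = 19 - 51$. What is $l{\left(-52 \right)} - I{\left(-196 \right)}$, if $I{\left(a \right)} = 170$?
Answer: $- \frac{478}{3} \approx -159.33$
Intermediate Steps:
$h = -32$
$l{\left(X \right)} = \frac{32}{3}$ ($l{\left(X \right)} = \left(- \frac{1}{3}\right) \left(-32\right) = \frac{32}{3}$)
$l{\left(-52 \right)} - I{\left(-196 \right)} = \frac{32}{3} - 170 = - \frac{478}{3}$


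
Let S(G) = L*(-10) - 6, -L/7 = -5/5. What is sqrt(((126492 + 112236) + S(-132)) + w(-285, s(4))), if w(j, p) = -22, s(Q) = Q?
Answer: 7*sqrt(4870) ≈ 488.50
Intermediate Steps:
L = 7 (L = -(-35)/5 = -7*(-1) = 7)
S(G) = -76 (S(G) = 7*(-10) - 6 = -70 - 6 = -76)
sqrt(((126492 + 112236) + S(-132)) + w(-285, s(4))) = sqrt(((126492 + 112236) - 76) - 22) = sqrt((238728 - 76) - 22) = sqrt(238652 - 22) = sqrt(238630) = 7*sqrt(4870)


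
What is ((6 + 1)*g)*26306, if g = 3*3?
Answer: 1657278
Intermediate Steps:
g = 9
((6 + 1)*g)*26306 = ((6 + 1)*9)*26306 = (7*9)*26306 = 63*26306 = 1657278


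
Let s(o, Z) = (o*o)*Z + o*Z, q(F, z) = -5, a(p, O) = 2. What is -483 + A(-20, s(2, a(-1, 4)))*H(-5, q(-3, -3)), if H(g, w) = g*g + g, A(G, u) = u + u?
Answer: -3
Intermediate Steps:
s(o, Z) = Z*o + Z*o² (s(o, Z) = o²*Z + Z*o = Z*o² + Z*o = Z*o + Z*o²)
A(G, u) = 2*u
H(g, w) = g + g² (H(g, w) = g² + g = g + g²)
-483 + A(-20, s(2, a(-1, 4)))*H(-5, q(-3, -3)) = -483 + (2*(2*2*(1 + 2)))*(-5*(1 - 5)) = -483 + (2*(2*2*3))*(-5*(-4)) = -483 + (2*12)*20 = -483 + 24*20 = -483 + 480 = -3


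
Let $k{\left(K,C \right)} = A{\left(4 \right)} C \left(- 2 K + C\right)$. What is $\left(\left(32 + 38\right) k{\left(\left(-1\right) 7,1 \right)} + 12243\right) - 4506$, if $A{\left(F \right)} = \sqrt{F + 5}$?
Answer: $10887$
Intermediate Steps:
$A{\left(F \right)} = \sqrt{5 + F}$
$k{\left(K,C \right)} = 3 C \left(C - 2 K\right)$ ($k{\left(K,C \right)} = \sqrt{5 + 4} C \left(- 2 K + C\right) = \sqrt{9} C \left(C - 2 K\right) = 3 C \left(C - 2 K\right)$)
$\left(\left(32 + 38\right) k{\left(\left(-1\right) 7,1 \right)} + 12243\right) - 4506 = \left(\left(32 + 38\right) 3 \cdot 1 \left(1 - 2 \left(\left(-1\right) 7\right)\right) + 12243\right) - 4506 = \left(70 \cdot 3 \cdot 1 \left(1 - -14\right) + 12243\right) - 4506 = \left(70 \cdot 3 \cdot 1 \left(1 + 14\right) + 12243\right) - 4506 = \left(70 \cdot 3 \cdot 1 \cdot 15 + 12243\right) - 4506 = \left(70 \cdot 45 + 12243\right) - 4506 = \left(3150 + 12243\right) - 4506 = 15393 - 4506 = 10887$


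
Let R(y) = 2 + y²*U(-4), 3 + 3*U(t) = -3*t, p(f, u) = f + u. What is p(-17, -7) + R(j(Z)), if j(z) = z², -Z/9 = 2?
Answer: 314906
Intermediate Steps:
Z = -18 (Z = -9*2 = -18)
U(t) = -1 - t (U(t) = -1 + (-3*t)/3 = -1 - t)
R(y) = 2 + 3*y² (R(y) = 2 + y²*(-1 - 1*(-4)) = 2 + y²*(-1 + 4) = 2 + y²*3 = 2 + 3*y²)
p(-17, -7) + R(j(Z)) = (-17 - 7) + (2 + 3*((-18)²)²) = -24 + (2 + 3*324²) = -24 + (2 + 3*104976) = -24 + (2 + 314928) = -24 + 314930 = 314906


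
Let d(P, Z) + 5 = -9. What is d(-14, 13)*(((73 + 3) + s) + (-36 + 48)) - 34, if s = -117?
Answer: 372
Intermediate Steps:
d(P, Z) = -14 (d(P, Z) = -5 - 9 = -14)
d(-14, 13)*(((73 + 3) + s) + (-36 + 48)) - 34 = -14*(((73 + 3) - 117) + (-36 + 48)) - 34 = -14*((76 - 117) + 12) - 34 = -14*(-41 + 12) - 34 = -14*(-29) - 34 = 406 - 34 = 372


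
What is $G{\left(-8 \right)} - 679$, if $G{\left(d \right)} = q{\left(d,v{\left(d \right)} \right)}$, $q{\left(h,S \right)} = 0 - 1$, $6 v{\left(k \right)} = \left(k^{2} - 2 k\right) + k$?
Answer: $-680$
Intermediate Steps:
$v{\left(k \right)} = - \frac{k}{6} + \frac{k^{2}}{6}$ ($v{\left(k \right)} = \frac{\left(k^{2} - 2 k\right) + k}{6} = \frac{k^{2} - k}{6} = - \frac{k}{6} + \frac{k^{2}}{6}$)
$q{\left(h,S \right)} = -1$
$G{\left(d \right)} = -1$
$G{\left(-8 \right)} - 679 = -1 - 679 = -680$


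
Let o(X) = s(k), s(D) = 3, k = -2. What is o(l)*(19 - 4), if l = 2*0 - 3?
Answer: 45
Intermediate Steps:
l = -3 (l = 0 - 3 = -3)
o(X) = 3
o(l)*(19 - 4) = 3*(19 - 4) = 3*15 = 45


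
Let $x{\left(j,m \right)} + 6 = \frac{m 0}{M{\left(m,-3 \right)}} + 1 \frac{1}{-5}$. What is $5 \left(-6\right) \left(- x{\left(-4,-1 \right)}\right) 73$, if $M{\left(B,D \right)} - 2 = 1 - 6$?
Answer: $-13578$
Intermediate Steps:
$M{\left(B,D \right)} = -3$ ($M{\left(B,D \right)} = 2 + \left(1 - 6\right) = 2 - 5 = -3$)
$x{\left(j,m \right)} = - \frac{31}{5}$ ($x{\left(j,m \right)} = -6 + \left(\frac{m 0}{-3} + 1 \frac{1}{-5}\right) = -6 + \left(0 \left(- \frac{1}{3}\right) + 1 \left(- \frac{1}{5}\right)\right) = -6 + \left(0 - \frac{1}{5}\right) = -6 - \frac{1}{5} = - \frac{31}{5}$)
$5 \left(-6\right) \left(- x{\left(-4,-1 \right)}\right) 73 = 5 \left(-6\right) \left(\left(-1\right) \left(- \frac{31}{5}\right)\right) 73 = \left(-30\right) \frac{31}{5} \cdot 73 = \left(-186\right) 73 = -13578$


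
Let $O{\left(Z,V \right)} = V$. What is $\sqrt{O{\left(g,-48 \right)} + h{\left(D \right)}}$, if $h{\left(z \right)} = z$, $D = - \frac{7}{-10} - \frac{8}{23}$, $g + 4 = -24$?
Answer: $\frac{i \sqrt{2520570}}{230} \approx 6.9027 i$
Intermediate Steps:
$g = -28$ ($g = -4 - 24 = -28$)
$D = \frac{81}{230}$ ($D = \left(-7\right) \left(- \frac{1}{10}\right) - \frac{8}{23} = \frac{7}{10} - \frac{8}{23} = \frac{81}{230} \approx 0.35217$)
$\sqrt{O{\left(g,-48 \right)} + h{\left(D \right)}} = \sqrt{-48 + \frac{81}{230}} = \sqrt{- \frac{10959}{230}} = \frac{i \sqrt{2520570}}{230}$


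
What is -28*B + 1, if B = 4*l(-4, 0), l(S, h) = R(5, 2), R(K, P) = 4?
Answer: -447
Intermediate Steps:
l(S, h) = 4
B = 16 (B = 4*4 = 16)
-28*B + 1 = -28*16 + 1 = -448 + 1 = -447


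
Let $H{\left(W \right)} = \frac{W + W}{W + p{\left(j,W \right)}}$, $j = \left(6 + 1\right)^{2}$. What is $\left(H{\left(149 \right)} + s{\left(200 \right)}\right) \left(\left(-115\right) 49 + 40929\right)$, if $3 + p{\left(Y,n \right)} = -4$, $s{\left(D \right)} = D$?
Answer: $\frac{506433606}{71} \approx 7.1329 \cdot 10^{6}$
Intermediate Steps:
$j = 49$ ($j = 7^{2} = 49$)
$p{\left(Y,n \right)} = -7$ ($p{\left(Y,n \right)} = -3 - 4 = -7$)
$H{\left(W \right)} = \frac{2 W}{-7 + W}$ ($H{\left(W \right)} = \frac{W + W}{W - 7} = \frac{2 W}{-7 + W}$)
$\left(H{\left(149 \right)} + s{\left(200 \right)}\right) \left(\left(-115\right) 49 + 40929\right) = \left(2 \cdot 149 \frac{1}{-7 + 149} + 200\right) \left(\left(-115\right) 49 + 40929\right) = \left(2 \cdot 149 \cdot \frac{1}{142} + 200\right) \left(-5635 + 40929\right) = \left(2 \cdot 149 \cdot \frac{1}{142} + 200\right) 35294 = \left(\frac{149}{71} + 200\right) 35294 = \frac{14349}{71} \cdot 35294 = \frac{506433606}{71}$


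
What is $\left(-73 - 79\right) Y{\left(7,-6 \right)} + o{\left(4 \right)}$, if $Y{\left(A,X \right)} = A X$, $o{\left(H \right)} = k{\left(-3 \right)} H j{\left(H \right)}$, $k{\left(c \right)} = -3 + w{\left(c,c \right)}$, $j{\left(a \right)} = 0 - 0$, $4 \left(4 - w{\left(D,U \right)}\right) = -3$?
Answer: $6384$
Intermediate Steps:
$w{\left(D,U \right)} = \frac{19}{4}$ ($w{\left(D,U \right)} = 4 - - \frac{3}{4} = 4 + \frac{3}{4} = \frac{19}{4}$)
$j{\left(a \right)} = 0$ ($j{\left(a \right)} = 0 + 0 = 0$)
$k{\left(c \right)} = \frac{7}{4}$ ($k{\left(c \right)} = -3 + \frac{19}{4} = \frac{7}{4}$)
$o{\left(H \right)} = 0$ ($o{\left(H \right)} = \frac{7 H}{4} \cdot 0 = 0$)
$\left(-73 - 79\right) Y{\left(7,-6 \right)} + o{\left(4 \right)} = \left(-73 - 79\right) 7 \left(-6\right) + 0 = \left(-73 - 79\right) \left(-42\right) + 0 = \left(-152\right) \left(-42\right) + 0 = 6384 + 0 = 6384$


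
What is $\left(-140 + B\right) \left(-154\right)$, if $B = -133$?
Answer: $42042$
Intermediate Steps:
$\left(-140 + B\right) \left(-154\right) = \left(-140 - 133\right) \left(-154\right) = \left(-273\right) \left(-154\right) = 42042$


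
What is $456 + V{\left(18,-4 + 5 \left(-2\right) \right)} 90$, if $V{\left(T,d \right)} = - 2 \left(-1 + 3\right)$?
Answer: $96$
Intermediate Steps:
$V{\left(T,d \right)} = -4$ ($V{\left(T,d \right)} = \left(-2\right) 2 = -4$)
$456 + V{\left(18,-4 + 5 \left(-2\right) \right)} 90 = 456 - 360 = 96$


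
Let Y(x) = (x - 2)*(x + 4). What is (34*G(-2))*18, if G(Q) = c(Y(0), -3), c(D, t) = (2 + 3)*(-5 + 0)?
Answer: -15300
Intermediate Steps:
Y(x) = (-2 + x)*(4 + x)
c(D, t) = -25 (c(D, t) = 5*(-5) = -25)
G(Q) = -25
(34*G(-2))*18 = (34*(-25))*18 = -850*18 = -15300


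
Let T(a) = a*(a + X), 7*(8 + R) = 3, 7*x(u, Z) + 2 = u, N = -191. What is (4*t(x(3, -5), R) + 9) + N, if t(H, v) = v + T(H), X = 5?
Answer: -10258/49 ≈ -209.35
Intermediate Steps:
x(u, Z) = -2/7 + u/7
R = -53/7 (R = -8 + (1/7)*3 = -8 + 3/7 = -53/7 ≈ -7.5714)
T(a) = a*(5 + a) (T(a) = a*(a + 5) = a*(5 + a))
t(H, v) = v + H*(5 + H)
(4*t(x(3, -5), R) + 9) + N = (4*(-53/7 + (-2/7 + (1/7)*3)*(5 + (-2/7 + (1/7)*3))) + 9) - 191 = (4*(-53/7 + (-2/7 + 3/7)*(5 + (-2/7 + 3/7))) + 9) - 191 = (4*(-53/7 + (5 + 1/7)/7) + 9) - 191 = (4*(-53/7 + (1/7)*(36/7)) + 9) - 191 = (4*(-53/7 + 36/49) + 9) - 191 = (4*(-335/49) + 9) - 191 = (-1340/49 + 9) - 191 = -899/49 - 191 = -10258/49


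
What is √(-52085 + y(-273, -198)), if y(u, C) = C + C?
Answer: I*√52481 ≈ 229.09*I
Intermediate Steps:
y(u, C) = 2*C
√(-52085 + y(-273, -198)) = √(-52085 + 2*(-198)) = √(-52085 - 396) = √(-52481) = I*√52481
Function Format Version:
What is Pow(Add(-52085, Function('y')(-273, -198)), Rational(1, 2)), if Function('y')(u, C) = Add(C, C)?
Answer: Mul(I, Pow(52481, Rational(1, 2))) ≈ Mul(229.09, I)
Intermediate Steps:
Function('y')(u, C) = Mul(2, C)
Pow(Add(-52085, Function('y')(-273, -198)), Rational(1, 2)) = Pow(Add(-52085, Mul(2, -198)), Rational(1, 2)) = Pow(Add(-52085, -396), Rational(1, 2)) = Pow(-52481, Rational(1, 2)) = Mul(I, Pow(52481, Rational(1, 2)))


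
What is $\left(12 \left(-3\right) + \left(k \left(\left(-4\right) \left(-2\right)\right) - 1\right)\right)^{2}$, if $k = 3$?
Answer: $169$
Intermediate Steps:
$\left(12 \left(-3\right) + \left(k \left(\left(-4\right) \left(-2\right)\right) - 1\right)\right)^{2} = \left(12 \left(-3\right) - \left(1 - 3 \left(\left(-4\right) \left(-2\right)\right)\right)\right)^{2} = \left(-36 + \left(3 \cdot 8 - 1\right)\right)^{2} = \left(-36 + \left(24 - 1\right)\right)^{2} = \left(-36 + 23\right)^{2} = \left(-13\right)^{2} = 169$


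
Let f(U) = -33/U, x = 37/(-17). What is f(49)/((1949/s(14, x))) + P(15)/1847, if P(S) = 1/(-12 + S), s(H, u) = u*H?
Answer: 13763053/1285129671 ≈ 0.010709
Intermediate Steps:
x = -37/17 (x = 37*(-1/17) = -37/17 ≈ -2.1765)
s(H, u) = H*u
f(49)/((1949/s(14, x))) + P(15)/1847 = (-33/49)/((1949/((14*(-37/17))))) + 1/((-12 + 15)*1847) = (-33*1/49)/((1949/(-518/17))) + (1/1847)/3 = -33/(49*(1949*(-17/518))) + (⅓)*(1/1847) = -33/(49*(-33133/518)) + 1/5541 = -33/49*(-518/33133) + 1/5541 = 2442/231931 + 1/5541 = 13763053/1285129671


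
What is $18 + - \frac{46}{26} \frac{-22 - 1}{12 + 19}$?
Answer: $\frac{7783}{403} \approx 19.313$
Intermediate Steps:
$18 + - \frac{46}{26} \frac{-22 - 1}{12 + 19} = 18 + \left(-46\right) \frac{1}{26} \left(- \frac{23}{31}\right) = 18 - \frac{23 \left(\left(-23\right) \frac{1}{31}\right)}{13} = 18 - - \frac{529}{403} = 18 + \frac{529}{403} = \frac{7783}{403}$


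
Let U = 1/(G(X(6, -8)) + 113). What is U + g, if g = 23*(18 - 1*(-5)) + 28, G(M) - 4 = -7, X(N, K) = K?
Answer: 61271/110 ≈ 557.01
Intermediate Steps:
G(M) = -3 (G(M) = 4 - 7 = -3)
g = 557 (g = 23*(18 + 5) + 28 = 23*23 + 28 = 529 + 28 = 557)
U = 1/110 (U = 1/(-3 + 113) = 1/110 ≈ 0.0090909)
U + g = 1/110 + 557 = 61271/110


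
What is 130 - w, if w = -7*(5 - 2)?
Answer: 151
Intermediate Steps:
w = -21 (w = -7*3 = -21)
130 - w = 130 - 1*(-21) = 130 + 21 = 151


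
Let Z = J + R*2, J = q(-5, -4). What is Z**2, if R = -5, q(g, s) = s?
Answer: 196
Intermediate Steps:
J = -4
Z = -14 (Z = -4 - 5*2 = -4 - 10 = -14)
Z**2 = (-14)**2 = 196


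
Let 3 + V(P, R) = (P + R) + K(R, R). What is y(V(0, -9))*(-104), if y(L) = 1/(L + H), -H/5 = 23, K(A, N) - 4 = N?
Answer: 26/33 ≈ 0.78788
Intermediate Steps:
K(A, N) = 4 + N
V(P, R) = 1 + P + 2*R (V(P, R) = -3 + ((P + R) + (4 + R)) = -3 + (4 + P + 2*R) = 1 + P + 2*R)
H = -115 (H = -5*23 = -115)
y(L) = 1/(-115 + L) (y(L) = 1/(L - 115) = 1/(-115 + L))
y(V(0, -9))*(-104) = -104/(-115 + (1 + 0 + 2*(-9))) = -104/(-115 + (1 + 0 - 18)) = -104/(-115 - 17) = -104/(-132) = -1/132*(-104) = 26/33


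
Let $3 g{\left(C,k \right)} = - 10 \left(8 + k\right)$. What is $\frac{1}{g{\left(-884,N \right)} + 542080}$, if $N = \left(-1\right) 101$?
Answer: $\frac{1}{542390} \approx 1.8437 \cdot 10^{-6}$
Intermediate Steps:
$N = -101$
$g{\left(C,k \right)} = - \frac{80}{3} - \frac{10 k}{3}$ ($g{\left(C,k \right)} = \frac{\left(-10\right) \left(8 + k\right)}{3} = \frac{-80 - 10 k}{3} = - \frac{80}{3} - \frac{10 k}{3}$)
$\frac{1}{g{\left(-884,N \right)} + 542080} = \frac{1}{\left(- \frac{80}{3} - - \frac{1010}{3}\right) + 542080} = \frac{1}{\left(- \frac{80}{3} + \frac{1010}{3}\right) + 542080} = \frac{1}{310 + 542080} = \frac{1}{542390}$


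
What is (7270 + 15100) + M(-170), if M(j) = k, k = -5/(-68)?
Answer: 1521165/68 ≈ 22370.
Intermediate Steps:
k = 5/68 (k = -5*(-1/68) = 5/68 ≈ 0.073529)
M(j) = 5/68
(7270 + 15100) + M(-170) = (7270 + 15100) + 5/68 = 22370 + 5/68 = 1521165/68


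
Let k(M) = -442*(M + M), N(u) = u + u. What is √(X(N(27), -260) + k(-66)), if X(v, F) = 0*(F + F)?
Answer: 2*√14586 ≈ 241.54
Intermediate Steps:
N(u) = 2*u
k(M) = -884*M
X(v, F) = 0 (X(v, F) = 0*(2*F) = 0)
√(X(N(27), -260) + k(-66)) = √(0 - 884*(-66)) = √(0 + 58344) = √58344 = 2*√14586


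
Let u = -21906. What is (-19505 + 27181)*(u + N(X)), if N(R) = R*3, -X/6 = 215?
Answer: -197856576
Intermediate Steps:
X = -1290 (X = -6*215 = -1290)
N(R) = 3*R
(-19505 + 27181)*(u + N(X)) = (-19505 + 27181)*(-21906 + 3*(-1290)) = 7676*(-21906 - 3870) = 7676*(-25776) = -197856576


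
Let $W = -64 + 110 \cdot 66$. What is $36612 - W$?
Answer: $29416$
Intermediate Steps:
$W = 7196$ ($W = -64 + 7260 = 7196$)
$36612 - W = 36612 - 7196 = 29416$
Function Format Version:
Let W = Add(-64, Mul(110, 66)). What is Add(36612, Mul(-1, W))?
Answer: 29416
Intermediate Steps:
W = 7196 (W = Add(-64, 7260) = 7196)
Add(36612, Mul(-1, W)) = Add(36612, Mul(-1, 7196)) = Add(36612, -7196) = 29416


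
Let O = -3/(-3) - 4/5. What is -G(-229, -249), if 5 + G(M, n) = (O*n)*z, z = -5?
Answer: -244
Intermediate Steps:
O = ⅕ (O = -3*(-⅓) - 4*⅕ = 1 - ⅘ = ⅕ ≈ 0.20000)
G(M, n) = -5 - n (G(M, n) = -5 + (n/5)*(-5) = -5 - n)
-G(-229, -249) = -(-5 - 1*(-249)) = -(-5 + 249) = -1*244 = -244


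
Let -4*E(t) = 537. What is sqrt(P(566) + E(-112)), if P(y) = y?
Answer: sqrt(1727)/2 ≈ 20.779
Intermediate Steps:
E(t) = -537/4 (E(t) = -1/4*537 = -537/4)
sqrt(P(566) + E(-112)) = sqrt(566 - 537/4) = sqrt(1727/4) = sqrt(1727)/2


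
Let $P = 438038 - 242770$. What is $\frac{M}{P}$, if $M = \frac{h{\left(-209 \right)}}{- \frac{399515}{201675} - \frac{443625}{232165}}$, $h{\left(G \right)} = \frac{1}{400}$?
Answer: $- \frac{374575011}{113862471568658560} \approx -3.2897 \cdot 10^{-9}$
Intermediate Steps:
$h{\left(G \right)} = \frac{1}{400}$
$P = 195268$
$M = - \frac{374575011}{583108709920}$ ($M = \frac{1}{400 \left(- \frac{399515}{201675} - \frac{443625}{232165}\right)} = \frac{1}{400 \left(\left(-399515\right) \frac{1}{201675} - \frac{88725}{46433}\right)} = \frac{1}{400 \left(- \frac{79903}{40335} - \frac{88725}{46433}\right)} = \frac{1}{400 \left(- \frac{7288858874}{1872875055}\right)} = \frac{1}{400} \left(- \frac{1872875055}{7288858874}\right) = - \frac{374575011}{583108709920} \approx -0.00064238$)
$\frac{M}{P} = - \frac{374575011}{583108709920 \cdot 195268} = \left(- \frac{374575011}{583108709920}\right) \frac{1}{195268} = - \frac{374575011}{113862471568658560}$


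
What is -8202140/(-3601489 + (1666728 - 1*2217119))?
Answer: 410107/207594 ≈ 1.9755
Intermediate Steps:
-8202140/(-3601489 + (1666728 - 1*2217119)) = -8202140/(-3601489 + (1666728 - 2217119)) = -8202140/(-3601489 - 550391) = -8202140/(-4151880) = -8202140*(-1/4151880) = 410107/207594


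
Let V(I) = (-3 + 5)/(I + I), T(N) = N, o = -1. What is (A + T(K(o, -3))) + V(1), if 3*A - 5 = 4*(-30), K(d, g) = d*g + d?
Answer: -106/3 ≈ -35.333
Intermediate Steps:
K(d, g) = d + d*g
A = -115/3 (A = 5/3 + (4*(-30))/3 = 5/3 + (1/3)*(-120) = 5/3 - 40 = -115/3 ≈ -38.333)
V(I) = 1/I (V(I) = 2/((2*I)) = 2*(1/(2*I)) = 1/I)
(A + T(K(o, -3))) + V(1) = (-115/3 - (1 - 3)) + 1/1 = (-115/3 - 1*(-2)) + 1 = (-115/3 + 2) + 1 = -109/3 + 1 = -106/3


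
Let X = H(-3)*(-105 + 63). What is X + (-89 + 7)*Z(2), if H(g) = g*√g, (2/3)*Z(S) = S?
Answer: -246 + 126*I*√3 ≈ -246.0 + 218.24*I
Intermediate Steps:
Z(S) = 3*S/2
H(g) = g^(3/2)
X = 126*I*√3 (X = (-3)^(3/2)*(-105 + 63) = -3*I*√3*(-42) = 126*I*√3 ≈ 218.24*I)
X + (-89 + 7)*Z(2) = 126*I*√3 + (-89 + 7)*((3/2)*2) = 126*I*√3 - 82*3 = 126*I*√3 - 246 = -246 + 126*I*√3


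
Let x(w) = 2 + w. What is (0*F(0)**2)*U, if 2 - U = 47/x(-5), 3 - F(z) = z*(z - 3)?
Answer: 0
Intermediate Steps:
F(z) = 3 - z*(-3 + z) (F(z) = 3 - z*(z - 3) = 3 - z*(-3 + z))
U = 53/3 (U = 2 - 47/(2 - 5) = 2 - 47/(-3) = 2 - 47*(-1)/3 = 2 - 1*(-47/3) = 2 + 47/3 = 53/3 ≈ 17.667)
(0*F(0)**2)*U = (0*(3 - 1*0**2 + 3*0)**2)*(53/3) = (0*(3 - 1*0 + 0)**2)*(53/3) = (0*(3 + 0 + 0)**2)*(53/3) = (0*3**2)*(53/3) = (0*9)*(53/3) = 0*(53/3) = 0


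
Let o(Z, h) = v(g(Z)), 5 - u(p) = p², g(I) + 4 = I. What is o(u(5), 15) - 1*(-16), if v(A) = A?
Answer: -8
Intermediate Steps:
g(I) = -4 + I
u(p) = 5 - p²
o(Z, h) = -4 + Z
o(u(5), 15) - 1*(-16) = (-4 + (5 - 1*5²)) - 1*(-16) = (-4 + (5 - 1*25)) + 16 = (-4 + (5 - 25)) + 16 = (-4 - 20) + 16 = -24 + 16 = -8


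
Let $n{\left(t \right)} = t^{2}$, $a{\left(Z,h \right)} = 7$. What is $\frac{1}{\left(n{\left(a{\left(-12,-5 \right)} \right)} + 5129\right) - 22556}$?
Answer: $- \frac{1}{17378} \approx -5.7544 \cdot 10^{-5}$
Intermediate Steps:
$\frac{1}{\left(n{\left(a{\left(-12,-5 \right)} \right)} + 5129\right) - 22556} = \frac{1}{\left(7^{2} + 5129\right) - 22556} = \frac{1}{\left(49 + 5129\right) - 22556} = \frac{1}{5178 - 22556} = \frac{1}{-17378} = - \frac{1}{17378}$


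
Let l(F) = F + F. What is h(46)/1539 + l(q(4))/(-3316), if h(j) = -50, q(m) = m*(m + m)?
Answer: -66074/1275831 ≈ -0.051789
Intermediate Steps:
q(m) = 2*m² (q(m) = m*(2*m) = 2*m²)
l(F) = 2*F
h(46)/1539 + l(q(4))/(-3316) = -50/1539 + (2*(2*4²))/(-3316) = -50*1/1539 + (2*(2*16))*(-1/3316) = -50/1539 + (2*32)*(-1/3316) = -50/1539 + 64*(-1/3316) = -50/1539 - 16/829 = -66074/1275831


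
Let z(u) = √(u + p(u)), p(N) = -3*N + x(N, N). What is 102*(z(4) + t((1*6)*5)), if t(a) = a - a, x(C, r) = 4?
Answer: 204*I ≈ 204.0*I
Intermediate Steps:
p(N) = 4 - 3*N (p(N) = -3*N + 4 = 4 - 3*N)
t(a) = 0
z(u) = √(4 - 2*u) (z(u) = √(u + (4 - 3*u)) = √(4 - 2*u))
102*(z(4) + t((1*6)*5)) = 102*(√(4 - 2*4) + 0) = 102*(√(4 - 8) + 0) = 102*(√(-4) + 0) = 102*(2*I + 0) = 102*(2*I) = 204*I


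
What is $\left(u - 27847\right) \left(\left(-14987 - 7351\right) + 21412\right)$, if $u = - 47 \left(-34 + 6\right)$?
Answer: $24567706$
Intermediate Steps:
$u = 1316$ ($u = \left(-47\right) \left(-28\right) = 1316$)
$\left(u - 27847\right) \left(\left(-14987 - 7351\right) + 21412\right) = \left(1316 - 27847\right) \left(\left(-14987 - 7351\right) + 21412\right) = - 26531 \left(-22338 + 21412\right) = \left(-26531\right) \left(-926\right) = 24567706$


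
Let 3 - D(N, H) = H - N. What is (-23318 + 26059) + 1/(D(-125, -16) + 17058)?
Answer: 46465433/16952 ≈ 2741.0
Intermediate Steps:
D(N, H) = 3 + N - H (D(N, H) = 3 - (H - N) = 3 + (N - H) = 3 + N - H)
(-23318 + 26059) + 1/(D(-125, -16) + 17058) = (-23318 + 26059) + 1/((3 - 125 - 1*(-16)) + 17058) = 2741 + 1/((3 - 125 + 16) + 17058) = 2741 + 1/(-106 + 17058) = 2741 + 1/16952 = 46465433/16952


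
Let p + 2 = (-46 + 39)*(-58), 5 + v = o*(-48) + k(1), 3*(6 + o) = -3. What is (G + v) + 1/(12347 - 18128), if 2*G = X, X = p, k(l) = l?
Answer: 3087053/5781 ≈ 534.00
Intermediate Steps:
o = -7 (o = -6 + (⅓)*(-3) = -6 - 1 = -7)
v = 332 (v = -5 + (-7*(-48) + 1) = -5 + (336 + 1) = -5 + 337 = 332)
p = 404 (p = -2 + (-46 + 39)*(-58) = -2 - 7*(-58) = -2 + 406 = 404)
X = 404
G = 202 (G = (½)*404 = 202)
(G + v) + 1/(12347 - 18128) = (202 + 332) + 1/(12347 - 18128) = 534 + 1/(-5781) = 534 - 1/5781 = 3087053/5781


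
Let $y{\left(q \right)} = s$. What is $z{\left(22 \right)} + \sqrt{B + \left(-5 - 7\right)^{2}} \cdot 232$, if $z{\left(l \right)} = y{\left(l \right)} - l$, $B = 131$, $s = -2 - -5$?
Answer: $-19 + 1160 \sqrt{11} \approx 3828.3$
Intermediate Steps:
$s = 3$ ($s = -2 + 5 = 3$)
$y{\left(q \right)} = 3$
$z{\left(l \right)} = 3 - l$
$z{\left(22 \right)} + \sqrt{B + \left(-5 - 7\right)^{2}} \cdot 232 = \left(3 - 22\right) + \sqrt{131 + \left(-5 - 7\right)^{2}} \cdot 232 = \left(3 - 22\right) + \sqrt{131 + \left(-12\right)^{2}} \cdot 232 = -19 + \sqrt{131 + 144} \cdot 232 = -19 + \sqrt{275} \cdot 232 = -19 + 5 \sqrt{11} \cdot 232 = -19 + 1160 \sqrt{11}$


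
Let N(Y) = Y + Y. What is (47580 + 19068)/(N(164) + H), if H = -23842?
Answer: -11108/3919 ≈ -2.8344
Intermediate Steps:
N(Y) = 2*Y
(47580 + 19068)/(N(164) + H) = (47580 + 19068)/(2*164 - 23842) = 66648/(328 - 23842) = 66648/(-23514) = 66648*(-1/23514) = -11108/3919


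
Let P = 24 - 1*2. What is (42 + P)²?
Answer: 4096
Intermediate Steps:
P = 22 (P = 24 - 2 = 22)
(42 + P)² = (42 + 22)² = 64² = 4096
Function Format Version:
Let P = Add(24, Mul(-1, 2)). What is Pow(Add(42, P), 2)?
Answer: 4096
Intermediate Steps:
P = 22 (P = Add(24, -2) = 22)
Pow(Add(42, P), 2) = Pow(Add(42, 22), 2) = Pow(64, 2) = 4096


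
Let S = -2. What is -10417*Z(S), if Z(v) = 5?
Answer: -52085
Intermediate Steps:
-10417*Z(S) = -10417*5 = -52085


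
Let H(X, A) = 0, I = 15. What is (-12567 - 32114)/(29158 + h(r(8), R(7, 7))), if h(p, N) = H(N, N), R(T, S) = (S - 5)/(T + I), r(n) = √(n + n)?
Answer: -44681/29158 ≈ -1.5324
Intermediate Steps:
r(n) = √2*√n (r(n) = √(2*n) = √2*√n)
R(T, S) = (-5 + S)/(15 + T) (R(T, S) = (S - 5)/(T + 15) = (-5 + S)/(15 + T))
h(p, N) = 0
(-12567 - 32114)/(29158 + h(r(8), R(7, 7))) = (-12567 - 32114)/(29158 + 0) = -44681/29158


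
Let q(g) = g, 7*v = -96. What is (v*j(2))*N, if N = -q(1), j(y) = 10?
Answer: 960/7 ≈ 137.14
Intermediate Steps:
v = -96/7 (v = (⅐)*(-96) = -96/7 ≈ -13.714)
N = -1 (N = -1*1 = -1)
(v*j(2))*N = -96/7*10*(-1) = -960/7*(-1) = 960/7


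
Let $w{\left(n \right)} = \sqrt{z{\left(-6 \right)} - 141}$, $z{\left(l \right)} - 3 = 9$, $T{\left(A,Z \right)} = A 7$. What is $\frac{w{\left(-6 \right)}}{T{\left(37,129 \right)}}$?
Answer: $\frac{i \sqrt{129}}{259} \approx 0.043853 i$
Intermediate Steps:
$T{\left(A,Z \right)} = 7 A$
$z{\left(l \right)} = 12$ ($z{\left(l \right)} = 3 + 9 = 12$)
$w{\left(n \right)} = i \sqrt{129}$ ($w{\left(n \right)} = \sqrt{12 - 141} = \sqrt{-129} = i \sqrt{129}$)
$\frac{w{\left(-6 \right)}}{T{\left(37,129 \right)}} = \frac{i \sqrt{129}}{7 \cdot 37} = \frac{i \sqrt{129}}{259}$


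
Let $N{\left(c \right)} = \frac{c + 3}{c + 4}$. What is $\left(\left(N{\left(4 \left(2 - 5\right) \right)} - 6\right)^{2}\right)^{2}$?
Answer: $\frac{2313441}{4096} \approx 564.8$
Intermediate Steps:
$N{\left(c \right)} = \frac{3 + c}{4 + c}$
$\left(\left(N{\left(4 \left(2 - 5\right) \right)} - 6\right)^{2}\right)^{2} = \left(\left(\frac{3 + 4 \left(2 - 5\right)}{4 + 4 \left(2 - 5\right)} - 6\right)^{2}\right)^{2} = \left(\left(\frac{3 + 4 \left(-3\right)}{4 + 4 \left(-3\right)} - 6\right)^{2}\right)^{2} = \left(\left(\frac{3 - 12}{4 - 12} - 6\right)^{2}\right)^{2} = \left(\left(\frac{1}{-8} \left(-9\right) - 6\right)^{2}\right)^{2} = \left(\left(\left(- \frac{1}{8}\right) \left(-9\right) - 6\right)^{2}\right)^{2} = \left(\left(\frac{9}{8} - 6\right)^{2}\right)^{2} = \left(\left(- \frac{39}{8}\right)^{2}\right)^{2} = \left(\frac{1521}{64}\right)^{2} = \frac{2313441}{4096}$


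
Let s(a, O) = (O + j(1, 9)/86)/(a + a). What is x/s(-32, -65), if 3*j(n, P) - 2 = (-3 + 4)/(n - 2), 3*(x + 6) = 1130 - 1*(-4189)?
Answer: 29176704/16769 ≈ 1739.9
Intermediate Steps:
x = 1767 (x = -6 + (1130 - 1*(-4189))/3 = -6 + (1130 + 4189)/3 = -6 + (1/3)*5319 = -6 + 1773 = 1767)
j(n, P) = 2/3 + 1/(3*(-2 + n)) (j(n, P) = 2/3 + ((-3 + 4)/(n - 2))/3 = 2/3 + (1/(-2 + n))/3 = 2/3 + 1/(3*(-2 + n)))
s(a, O) = (1/258 + O)/(2*a) (s(a, O) = (O + ((-3 + 2*1)/(3*(-2 + 1)))/86)/(a + a) = (O + ((1/3)*(-3 + 2)/(-1))*(1/86))/((2*a)) = (O + ((1/3)*(-1)*(-1))*(1/86))*(1/(2*a)) = (O + (1/3)*(1/86))*(1/(2*a)) = (O + 1/258)*(1/(2*a)) = (1/258 + O)*(1/(2*a)) = (1/258 + O)/(2*a))
x/s(-32, -65) = 1767/(((1/516)*(1 + 258*(-65))/(-32))) = 1767/(((1/516)*(-1/32)*(1 - 16770))) = 1767/(((1/516)*(-1/32)*(-16769))) = 1767/(16769/16512) = 1767*(16512/16769) = 29176704/16769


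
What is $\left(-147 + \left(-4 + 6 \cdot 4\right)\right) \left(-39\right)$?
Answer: $4953$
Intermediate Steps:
$\left(-147 + \left(-4 + 6 \cdot 4\right)\right) \left(-39\right) = \left(-147 + \left(-4 + 24\right)\right) \left(-39\right) = \left(-147 + 20\right) \left(-39\right) = \left(-127\right) \left(-39\right) = 4953$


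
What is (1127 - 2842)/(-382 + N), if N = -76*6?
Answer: 1715/838 ≈ 2.0465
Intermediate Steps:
N = -456
(1127 - 2842)/(-382 + N) = (1127 - 2842)/(-382 - 456) = -1715/(-838) = -1715*(-1/838) = 1715/838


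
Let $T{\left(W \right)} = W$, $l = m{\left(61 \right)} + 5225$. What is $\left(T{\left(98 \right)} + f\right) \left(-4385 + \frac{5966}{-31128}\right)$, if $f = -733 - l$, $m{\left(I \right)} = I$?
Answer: $\frac{404114899283}{15564} \approx 2.5965 \cdot 10^{7}$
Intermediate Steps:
$l = 5286$ ($l = 61 + 5225 = 5286$)
$f = -6019$ ($f = -733 - 5286 = -6019$)
$\left(T{\left(98 \right)} + f\right) \left(-4385 + \frac{5966}{-31128}\right) = \left(98 - 6019\right) \left(-4385 + \frac{5966}{-31128}\right) = - 5921 \left(-4385 + 5966 \left(- \frac{1}{31128}\right)\right) = - 5921 \left(-4385 - \frac{2983}{15564}\right) = \left(-5921\right) \left(- \frac{68251123}{15564}\right) = \frac{404114899283}{15564}$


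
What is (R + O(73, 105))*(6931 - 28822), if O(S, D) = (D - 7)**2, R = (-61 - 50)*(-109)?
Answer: -475100373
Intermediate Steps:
R = 12099 (R = -111*(-109) = 12099)
O(S, D) = (-7 + D)**2
(R + O(73, 105))*(6931 - 28822) = (12099 + (-7 + 105)**2)*(6931 - 28822) = (12099 + 98**2)*(-21891) = (12099 + 9604)*(-21891) = 21703*(-21891) = -475100373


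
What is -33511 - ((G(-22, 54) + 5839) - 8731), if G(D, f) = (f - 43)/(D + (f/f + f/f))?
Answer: -612369/20 ≈ -30618.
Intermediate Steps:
G(D, f) = (-43 + f)/(2 + D) (G(D, f) = (-43 + f)/(D + (1 + 1)) = (-43 + f)/(D + 2) = (-43 + f)/(2 + D))
-33511 - ((G(-22, 54) + 5839) - 8731) = -33511 - (((-43 + 54)/(2 - 22) + 5839) - 8731) = -33511 - ((11/(-20) + 5839) - 8731) = -33511 - ((-1/20*11 + 5839) - 8731) = -33511 - ((-11/20 + 5839) - 8731) = -33511 - (116769/20 - 8731) = -33511 - 1*(-57851/20) = -33511 + 57851/20 = -612369/20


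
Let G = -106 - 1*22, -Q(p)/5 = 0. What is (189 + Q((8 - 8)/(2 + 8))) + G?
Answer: 61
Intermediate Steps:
Q(p) = 0 (Q(p) = -5*0 = 0)
G = -128 (G = -106 - 22 = -128)
(189 + Q((8 - 8)/(2 + 8))) + G = (189 + 0) - 128 = 189 - 128 = 61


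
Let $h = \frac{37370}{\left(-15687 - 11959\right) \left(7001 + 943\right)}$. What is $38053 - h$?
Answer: $\frac{4178596600021}{109809912} \approx 38053.0$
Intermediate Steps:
$h = - \frac{18685}{109809912}$ ($h = \frac{37370}{\left(-27646\right) 7944} = \frac{37370}{-219619824} = 37370 \left(- \frac{1}{219619824}\right) = - \frac{18685}{109809912} \approx -0.00017016$)
$38053 - h = 38053 - - \frac{18685}{109809912} = 38053 + \frac{18685}{109809912} = \frac{4178596600021}{109809912}$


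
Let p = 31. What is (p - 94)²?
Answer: 3969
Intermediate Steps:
(p - 94)² = (31 - 94)² = (-63)² = 3969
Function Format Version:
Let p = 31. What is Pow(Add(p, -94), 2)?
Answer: 3969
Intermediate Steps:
Pow(Add(p, -94), 2) = Pow(Add(31, -94), 2) = Pow(-63, 2) = 3969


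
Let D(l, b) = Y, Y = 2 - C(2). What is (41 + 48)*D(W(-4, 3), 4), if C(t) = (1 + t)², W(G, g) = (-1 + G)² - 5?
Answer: -623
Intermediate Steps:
W(G, g) = -5 + (-1 + G)²
Y = -7 (Y = 2 - (1 + 2)² = 2 - 1*3² = 2 - 1*9 = 2 - 9 = -7)
D(l, b) = -7
(41 + 48)*D(W(-4, 3), 4) = (41 + 48)*(-7) = 89*(-7) = -623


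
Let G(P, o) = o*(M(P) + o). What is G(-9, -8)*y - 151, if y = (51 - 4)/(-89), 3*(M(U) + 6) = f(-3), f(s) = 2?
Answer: -55357/267 ≈ -207.33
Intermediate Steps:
M(U) = -16/3 (M(U) = -6 + (⅓)*2 = -6 + ⅔ = -16/3)
G(P, o) = o*(-16/3 + o)
y = -47/89 (y = 47*(-1/89) = -47/89 ≈ -0.52809)
G(-9, -8)*y - 151 = ((⅓)*(-8)*(-16 + 3*(-8)))*(-47/89) - 151 = ((⅓)*(-8)*(-16 - 24))*(-47/89) - 151 = ((⅓)*(-8)*(-40))*(-47/89) - 151 = (320/3)*(-47/89) - 151 = -15040/267 - 151 = -55357/267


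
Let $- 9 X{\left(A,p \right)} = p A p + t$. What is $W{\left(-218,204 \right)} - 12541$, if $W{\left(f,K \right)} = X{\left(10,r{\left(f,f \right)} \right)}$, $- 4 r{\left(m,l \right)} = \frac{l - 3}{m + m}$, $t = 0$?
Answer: $- \frac{171647807597}{13686912} \approx -12541.0$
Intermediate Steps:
$r{\left(m,l \right)} = - \frac{-3 + l}{8 m}$ ($r{\left(m,l \right)} = - \frac{\left(l - 3\right) \frac{1}{m + m}}{4} = - \frac{\left(-3 + l\right) \frac{1}{2 m}}{4} = - \frac{\frac{1}{2} \frac{1}{m} \left(-3 + l\right)}{4} = - \frac{-3 + l}{8 m}$)
$X{\left(A,p \right)} = - \frac{A p^{2}}{9}$ ($X{\left(A,p \right)} = - \frac{p A p + 0}{9} = - \frac{A p p + 0}{9} = - \frac{A p^{2} + 0}{9} = - \frac{A p^{2}}{9}$)
$W{\left(f,K \right)} = - \frac{5 \left(3 - f\right)^{2}}{288 f^{2}}$ ($W{\left(f,K \right)} = \left(- \frac{1}{9}\right) 10 \left(\frac{3 - f}{8 f}\right)^{2} = \left(- \frac{1}{9}\right) 10 \frac{\left(3 - f\right)^{2}}{64 f^{2}} = - \frac{5 \left(3 - f\right)^{2}}{288 f^{2}}$)
$W{\left(-218,204 \right)} - 12541 = - \frac{5 \left(-3 - 218\right)^{2}}{288 \cdot 47524} - 12541 = \left(- \frac{5}{288}\right) \frac{1}{47524} \left(-221\right)^{2} - 12541 = \left(- \frac{5}{288}\right) \frac{1}{47524} \cdot 48841 - 12541 = - \frac{244205}{13686912} - 12541 = - \frac{171647807597}{13686912}$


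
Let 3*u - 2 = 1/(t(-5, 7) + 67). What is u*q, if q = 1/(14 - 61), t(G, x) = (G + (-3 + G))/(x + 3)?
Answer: -1324/92637 ≈ -0.014292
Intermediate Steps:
t(G, x) = (-3 + 2*G)/(3 + x)
q = -1/47 (q = 1/(-47) = -1/47 ≈ -0.021277)
u = 1324/1971 (u = 2/3 + 1/(3*((-3 + 2*(-5))/(3 + 7) + 67)) = 2/3 + 1/(3*((-3 - 10)/10 + 67)) = 2/3 + 1/(3*((1/10)*(-13) + 67)) = 2/3 + 1/(3*(-13/10 + 67)) = 2/3 + 1/(3*(657/10)) = 2/3 + (1/3)*(10/657) = 2/3 + 10/1971 = 1324/1971 ≈ 0.67174)
u*q = (1324/1971)*(-1/47) = -1324/92637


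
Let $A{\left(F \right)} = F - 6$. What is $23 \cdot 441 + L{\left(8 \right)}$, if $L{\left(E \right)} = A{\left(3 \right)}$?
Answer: $10140$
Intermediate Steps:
$A{\left(F \right)} = -6 + F$ ($A{\left(F \right)} = F - 6 = -6 + F$)
$L{\left(E \right)} = -3$ ($L{\left(E \right)} = -6 + 3 = -3$)
$23 \cdot 441 + L{\left(8 \right)} = 23 \cdot 441 - 3 = 10143 - 3 = 10140$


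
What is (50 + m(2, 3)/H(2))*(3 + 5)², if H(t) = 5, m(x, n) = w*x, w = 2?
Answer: 16256/5 ≈ 3251.2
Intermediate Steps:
m(x, n) = 2*x
(50 + m(2, 3)/H(2))*(3 + 5)² = (50 + (2*2)/5)*(3 + 5)² = (50 + 4*(⅕))*8² = (50 + ⅘)*64 = (254/5)*64 = 16256/5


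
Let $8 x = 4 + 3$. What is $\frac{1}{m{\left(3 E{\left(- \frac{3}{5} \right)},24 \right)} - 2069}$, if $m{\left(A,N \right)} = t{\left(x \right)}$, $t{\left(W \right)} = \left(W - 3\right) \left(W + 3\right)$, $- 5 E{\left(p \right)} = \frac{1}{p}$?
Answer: $- \frac{64}{132943} \approx -0.00048141$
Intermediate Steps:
$E{\left(p \right)} = - \frac{1}{5 p}$
$x = \frac{7}{8}$ ($x = \frac{4 + 3}{8} = \frac{1}{8} \cdot 7 = \frac{7}{8} \approx 0.875$)
$t{\left(W \right)} = \left(-3 + W\right) \left(3 + W\right)$
$m{\left(A,N \right)} = - \frac{527}{64}$ ($m{\left(A,N \right)} = -9 + \left(\frac{7}{8}\right)^{2} = -9 + \frac{49}{64} = - \frac{527}{64}$)
$\frac{1}{m{\left(3 E{\left(- \frac{3}{5} \right)},24 \right)} - 2069} = \frac{1}{- \frac{527}{64} - 2069} = \frac{1}{- \frac{132943}{64}} = - \frac{64}{132943}$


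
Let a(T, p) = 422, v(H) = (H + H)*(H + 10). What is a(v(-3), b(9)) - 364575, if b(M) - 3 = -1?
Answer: -364153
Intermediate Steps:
b(M) = 2 (b(M) = 3 - 1 = 2)
v(H) = 2*H*(10 + H) (v(H) = (2*H)*(10 + H) = 2*H*(10 + H))
a(v(-3), b(9)) - 364575 = 422 - 364575 = -364153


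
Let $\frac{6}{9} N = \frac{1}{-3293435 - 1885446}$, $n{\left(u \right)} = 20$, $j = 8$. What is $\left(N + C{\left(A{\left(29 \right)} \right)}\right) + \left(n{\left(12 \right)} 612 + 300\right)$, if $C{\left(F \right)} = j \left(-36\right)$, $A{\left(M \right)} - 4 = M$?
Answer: $\frac{126903300021}{10357762} \approx 12252.0$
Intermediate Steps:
$A{\left(M \right)} = 4 + M$
$N = - \frac{3}{10357762}$ ($N = \frac{3}{2 \left(-3293435 - 1885446\right)} = \frac{3}{2 \left(-5178881\right)} = \frac{3}{2} \left(- \frac{1}{5178881}\right) = - \frac{3}{10357762} \approx -2.8964 \cdot 10^{-7}$)
$C{\left(F \right)} = -288$ ($C{\left(F \right)} = 8 \left(-36\right) = -288$)
$\left(N + C{\left(A{\left(29 \right)} \right)}\right) + \left(n{\left(12 \right)} 612 + 300\right) = \left(- \frac{3}{10357762} - 288\right) + \left(20 \cdot 612 + 300\right) = - \frac{2983035459}{10357762} + \left(12240 + 300\right) = - \frac{2983035459}{10357762} + 12540 = \frac{126903300021}{10357762}$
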